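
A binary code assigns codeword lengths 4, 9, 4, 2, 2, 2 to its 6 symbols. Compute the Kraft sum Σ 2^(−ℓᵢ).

0.876953125

With common denominator 2^9 = 512: Σ 2^(−ℓᵢ) = 32/512 + 1/512 + 32/512 + 128/512 + 128/512 + 128/512 = 449/512 = 0.876953125.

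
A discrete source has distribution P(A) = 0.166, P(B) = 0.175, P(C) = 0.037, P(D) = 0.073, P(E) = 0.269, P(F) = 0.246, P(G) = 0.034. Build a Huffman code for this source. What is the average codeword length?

2.525 bits/symbol

Repeatedly combine the two least-probable nodes; the expected code length is the sum of the merged weights.
merge 17/500 + 37/1000 → 71/1000
merge 71/1000 + 73/1000 → 18/125
merge 18/125 + 83/500 → 31/100
merge 7/40 + 123/500 → 421/1000
merge 269/1000 + 31/100 → 579/1000
merge 421/1000 + 579/1000 → 1
L = 71/1000 + 18/125 + 31/100 + 421/1000 + 579/1000 + 1 = 101/40 = 2.525 bits/symbol.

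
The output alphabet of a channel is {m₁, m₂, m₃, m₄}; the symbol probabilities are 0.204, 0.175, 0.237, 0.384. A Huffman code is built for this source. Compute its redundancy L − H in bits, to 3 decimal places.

Entropy H = −Σ p log₂ p ≈ 1.9304 bits.
Huffman merges: 7/40+51/250→379/1000; 237/1000+379/1000→77/125; 48/125+77/125→1. L = 399/200 ≈ 1.9950.
L − H = 1.9950 − 1.9304 = 0.065 bits.

0.065 bits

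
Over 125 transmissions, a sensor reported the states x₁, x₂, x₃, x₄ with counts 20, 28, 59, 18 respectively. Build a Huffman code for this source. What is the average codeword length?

Probabilities are the counts divided by 125.
Repeatedly combine the two least-probable nodes; the expected code length is the sum of the merged weights.
merge 18/125 + 4/25 → 38/125
merge 28/125 + 38/125 → 66/125
merge 59/125 + 66/125 → 1
L = 38/125 + 66/125 + 1 = 229/125 = 1.832 bits/symbol.

1.832 bits/symbol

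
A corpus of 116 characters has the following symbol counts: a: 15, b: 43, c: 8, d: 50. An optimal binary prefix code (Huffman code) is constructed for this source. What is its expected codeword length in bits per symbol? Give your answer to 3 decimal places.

1.767 bits/symbol

Probabilities are the counts divided by 116.
Repeatedly combine the two least-probable nodes; the expected code length is the sum of the merged weights.
merge 2/29 + 15/116 → 23/116
merge 23/116 + 43/116 → 33/58
merge 25/58 + 33/58 → 1
L = 23/116 + 33/58 + 1 = 205/116 ≈ 1.767 bits/symbol.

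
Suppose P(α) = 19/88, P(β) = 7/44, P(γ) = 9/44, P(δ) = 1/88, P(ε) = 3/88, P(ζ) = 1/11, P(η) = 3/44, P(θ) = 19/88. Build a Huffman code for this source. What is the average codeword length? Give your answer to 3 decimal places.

Repeatedly combine the two least-probable nodes; the expected code length is the sum of the merged weights.
merge 1/88 + 3/88 → 1/22
merge 1/22 + 3/44 → 5/44
merge 1/11 + 5/44 → 9/44
merge 7/44 + 9/44 → 4/11
merge 9/44 + 19/88 → 37/88
merge 19/88 + 4/11 → 51/88
merge 37/88 + 51/88 → 1
L = 1/22 + 5/44 + 9/44 + 4/11 + 37/88 + 51/88 + 1 = 30/11 ≈ 2.727 bits/symbol.

2.727 bits/symbol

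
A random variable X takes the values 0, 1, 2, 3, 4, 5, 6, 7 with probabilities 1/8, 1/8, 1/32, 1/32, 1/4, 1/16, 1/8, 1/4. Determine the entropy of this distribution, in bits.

Each probability is a power of 1/2, so log₂(1/p) is an integer.
H = Σ p·log₂(1/p) = 1/8·3 + 1/8·3 + 1/32·5 + 1/32·5 + 1/4·2 + 1/16·4 + 1/8·3 + 1/4·2 = 2.6875 bits.

2.6875 bits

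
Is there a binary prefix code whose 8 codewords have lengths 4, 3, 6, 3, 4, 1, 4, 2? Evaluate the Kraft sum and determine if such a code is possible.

With common denominator 2^6 = 64: Σ 2^(−ℓᵢ) = 4/64 + 8/64 + 1/64 + 8/64 + 4/64 + 32/64 + 4/64 + 16/64 = 77/64 = 1.203125.
Kraft's inequality requires Σ ≤ 1; here Σ = 1.203125 > 1, so no such prefix code exists.

1.203125; no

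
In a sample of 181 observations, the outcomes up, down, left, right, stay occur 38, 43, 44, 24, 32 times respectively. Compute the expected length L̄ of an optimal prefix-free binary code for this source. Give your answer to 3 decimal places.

2.309 bits/symbol

Probabilities are the counts divided by 181.
Repeatedly combine the two least-probable nodes; the expected code length is the sum of the merged weights.
merge 24/181 + 32/181 → 56/181
merge 38/181 + 43/181 → 81/181
merge 44/181 + 56/181 → 100/181
merge 81/181 + 100/181 → 1
L = 56/181 + 81/181 + 100/181 + 1 = 418/181 ≈ 2.309 bits/symbol.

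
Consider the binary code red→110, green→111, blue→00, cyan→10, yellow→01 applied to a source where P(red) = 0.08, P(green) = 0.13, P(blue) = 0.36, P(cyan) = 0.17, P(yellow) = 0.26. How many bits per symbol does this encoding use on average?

2.21 bits/symbol

L̄ = Σ pᵢ·ℓᵢ = 0.08·3 + 0.13·3 + 0.36·2 + 0.17·2 + 0.26·2 = 2.21 bits/symbol.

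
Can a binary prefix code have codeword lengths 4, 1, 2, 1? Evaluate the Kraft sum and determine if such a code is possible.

With common denominator 2^4 = 16: Σ 2^(−ℓᵢ) = 1/16 + 8/16 + 4/16 + 8/16 = 21/16 = 1.3125.
Kraft's inequality requires Σ ≤ 1; here Σ = 1.3125 > 1, so no such prefix code exists.

1.3125; no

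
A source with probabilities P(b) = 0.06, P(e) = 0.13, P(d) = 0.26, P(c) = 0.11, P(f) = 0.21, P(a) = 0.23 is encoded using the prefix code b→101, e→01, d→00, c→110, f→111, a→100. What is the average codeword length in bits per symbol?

2.61 bits/symbol

L̄ = Σ pᵢ·ℓᵢ = 0.06·3 + 0.13·2 + 0.26·2 + 0.11·3 + 0.21·3 + 0.23·3 = 2.61 bits/symbol.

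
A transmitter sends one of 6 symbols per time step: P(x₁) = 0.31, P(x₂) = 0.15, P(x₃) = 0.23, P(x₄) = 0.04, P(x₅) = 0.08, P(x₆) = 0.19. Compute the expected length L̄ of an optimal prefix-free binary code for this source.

Repeatedly combine the two least-probable nodes; the expected code length is the sum of the merged weights.
merge 1/25 + 2/25 → 3/25
merge 3/25 + 3/20 → 27/100
merge 19/100 + 23/100 → 21/50
merge 27/100 + 31/100 → 29/50
merge 21/50 + 29/50 → 1
L = 3/25 + 27/100 + 21/50 + 29/50 + 1 = 239/100 = 2.39 bits/symbol.

2.39 bits/symbol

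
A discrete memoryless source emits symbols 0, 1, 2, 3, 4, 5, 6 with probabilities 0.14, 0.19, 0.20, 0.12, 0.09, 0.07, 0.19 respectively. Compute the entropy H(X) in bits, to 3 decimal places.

2.720 bits

H = −Σ pᵢ log₂ pᵢ.
−0.14·log₂(0.14) = 0.3971
−0.19·log₂(0.19) = 0.4552
−0.20·log₂(0.20) = 0.4644
−0.12·log₂(0.12) = 0.3671
−0.09·log₂(0.09) = 0.3127
−0.07·log₂(0.07) = 0.2686
−0.19·log₂(0.19) = 0.4552
Sum ≈ 2.7202 → 2.720 bits.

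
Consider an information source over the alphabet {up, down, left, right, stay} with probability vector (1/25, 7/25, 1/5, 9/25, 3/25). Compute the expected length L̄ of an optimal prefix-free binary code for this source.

Repeatedly combine the two least-probable nodes; the expected code length is the sum of the merged weights.
merge 1/25 + 3/25 → 4/25
merge 4/25 + 1/5 → 9/25
merge 7/25 + 9/25 → 16/25
merge 9/25 + 16/25 → 1
L = 4/25 + 9/25 + 16/25 + 1 = 54/25 = 2.16 bits/symbol.

2.16 bits/symbol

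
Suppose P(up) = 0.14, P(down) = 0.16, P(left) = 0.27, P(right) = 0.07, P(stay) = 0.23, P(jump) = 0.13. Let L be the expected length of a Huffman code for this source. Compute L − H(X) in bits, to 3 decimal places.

Entropy H = −Σ p log₂ p ≈ 2.4690 bits.
Huffman merges: 7/100+13/100→1/5; 7/50+4/25→3/10; 1/5+23/100→43/100; 27/100+3/10→57/100; 43/100+57/100→1. L = 5/2 ≈ 2.5000.
L − H = 2.5000 − 2.4690 = 0.031 bits.

0.031 bits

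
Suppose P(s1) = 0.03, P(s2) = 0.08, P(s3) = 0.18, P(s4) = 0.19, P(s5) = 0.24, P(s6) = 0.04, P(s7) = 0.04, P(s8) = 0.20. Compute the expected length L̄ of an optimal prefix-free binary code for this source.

2.74 bits/symbol

Repeatedly combine the two least-probable nodes; the expected code length is the sum of the merged weights.
merge 3/100 + 1/25 → 7/100
merge 1/25 + 7/100 → 11/100
merge 2/25 + 11/100 → 19/100
merge 9/50 + 19/100 → 37/100
merge 19/100 + 1/5 → 39/100
merge 6/25 + 37/100 → 61/100
merge 39/100 + 61/100 → 1
L = 7/100 + 11/100 + 19/100 + 37/100 + 39/100 + 61/100 + 1 = 137/50 = 2.74 bits/symbol.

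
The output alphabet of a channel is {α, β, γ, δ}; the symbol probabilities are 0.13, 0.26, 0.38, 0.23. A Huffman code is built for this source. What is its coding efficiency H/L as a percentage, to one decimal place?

96.3%

Entropy H = −Σ p log₂ p ≈ 1.9061 bits.
Huffman merges: 13/100+23/100→9/25; 13/50+9/25→31/50; 19/50+31/50→1. L = 99/50 ≈ 1.9800.
Efficiency = H/L = 1.9061/1.9800 = 96.3%.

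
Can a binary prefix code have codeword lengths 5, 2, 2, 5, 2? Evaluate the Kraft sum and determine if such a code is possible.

0.8125; yes

With common denominator 2^5 = 32: Σ 2^(−ℓᵢ) = 1/32 + 8/32 + 8/32 + 1/32 + 8/32 = 26/32 = 0.8125.
Kraft's inequality requires Σ ≤ 1; here Σ = 0.8125 ≤ 1, so such a prefix code exists.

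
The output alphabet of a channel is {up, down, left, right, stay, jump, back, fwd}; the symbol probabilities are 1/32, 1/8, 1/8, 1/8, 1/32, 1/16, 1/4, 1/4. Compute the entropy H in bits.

Each probability is a power of 1/2, so log₂(1/p) is an integer.
H = Σ p·log₂(1/p) = 1/32·5 + 1/8·3 + 1/8·3 + 1/8·3 + 1/32·5 + 1/16·4 + 1/4·2 + 1/4·2 = 2.6875 bits.

2.6875 bits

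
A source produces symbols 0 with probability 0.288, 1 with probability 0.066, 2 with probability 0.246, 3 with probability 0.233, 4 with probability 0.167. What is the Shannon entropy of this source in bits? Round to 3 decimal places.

H = −Σ pᵢ log₂ pᵢ.
−0.288·log₂(0.288) = 0.5172
−0.066·log₂(0.066) = 0.2588
−0.246·log₂(0.246) = 0.4977
−0.233·log₂(0.233) = 0.4897
−0.167·log₂(0.167) = 0.4312
Sum ≈ 2.1946 → 2.195 bits.

2.195 bits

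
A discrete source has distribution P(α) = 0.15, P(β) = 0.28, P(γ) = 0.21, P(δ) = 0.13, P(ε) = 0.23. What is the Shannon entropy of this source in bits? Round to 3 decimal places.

2.268 bits

H = −Σ pᵢ log₂ pᵢ.
−0.15·log₂(0.15) = 0.4105
−0.28·log₂(0.28) = 0.5142
−0.21·log₂(0.21) = 0.4728
−0.13·log₂(0.13) = 0.3826
−0.23·log₂(0.23) = 0.4877
Sum ≈ 2.2679 → 2.268 bits.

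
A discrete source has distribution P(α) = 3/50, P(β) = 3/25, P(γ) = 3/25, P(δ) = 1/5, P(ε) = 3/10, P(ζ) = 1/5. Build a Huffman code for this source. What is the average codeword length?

Repeatedly combine the two least-probable nodes; the expected code length is the sum of the merged weights.
merge 3/50 + 3/25 → 9/50
merge 3/25 + 9/50 → 3/10
merge 1/5 + 1/5 → 2/5
merge 3/10 + 3/10 → 3/5
merge 2/5 + 3/5 → 1
L = 9/50 + 3/10 + 2/5 + 3/5 + 1 = 62/25 = 2.48 bits/symbol.

2.48 bits/symbol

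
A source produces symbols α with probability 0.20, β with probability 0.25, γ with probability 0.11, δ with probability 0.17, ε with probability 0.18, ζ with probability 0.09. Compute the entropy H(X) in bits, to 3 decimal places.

H = −Σ pᵢ log₂ pᵢ.
−0.20·log₂(0.20) = 0.4644
−0.25·log₂(0.25) = 0.5000
−0.11·log₂(0.11) = 0.3503
−0.17·log₂(0.17) = 0.4346
−0.18·log₂(0.18) = 0.4453
−0.09·log₂(0.09) = 0.3127
Sum ≈ 2.5072 → 2.507 bits.

2.507 bits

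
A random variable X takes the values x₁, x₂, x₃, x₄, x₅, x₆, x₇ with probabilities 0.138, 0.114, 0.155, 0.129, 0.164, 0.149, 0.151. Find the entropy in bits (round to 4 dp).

H = −Σ pᵢ log₂ pᵢ.
−0.138·log₂(0.138) = 0.3943
−0.114·log₂(0.114) = 0.3571
−0.155·log₂(0.155) = 0.4169
−0.129·log₂(0.129) = 0.3811
−0.164·log₂(0.164) = 0.4278
−0.149·log₂(0.149) = 0.4092
−0.151·log₂(0.151) = 0.4118
Sum ≈ 2.7983 → 2.7983 bits.

2.7983 bits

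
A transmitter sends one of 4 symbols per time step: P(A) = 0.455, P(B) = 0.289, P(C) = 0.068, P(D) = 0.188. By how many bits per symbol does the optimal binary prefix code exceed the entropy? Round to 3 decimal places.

Entropy H = −Σ p log₂ p ≈ 1.7515 bits.
Huffman merges: 17/250+47/250→32/125; 32/125+289/1000→109/200; 91/200+109/200→1. L = 1801/1000 ≈ 1.8010.
L − H = 1.8010 − 1.7515 = 0.050 bits.

0.050 bits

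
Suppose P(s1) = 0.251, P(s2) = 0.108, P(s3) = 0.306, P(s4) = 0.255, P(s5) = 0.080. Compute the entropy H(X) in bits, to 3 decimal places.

H = −Σ pᵢ log₂ pᵢ.
−0.251·log₂(0.251) = 0.5006
−0.108·log₂(0.108) = 0.3468
−0.306·log₂(0.306) = 0.5228
−0.255·log₂(0.255) = 0.5027
−0.080·log₂(0.080) = 0.2915
Sum ≈ 2.1643 → 2.164 bits.

2.164 bits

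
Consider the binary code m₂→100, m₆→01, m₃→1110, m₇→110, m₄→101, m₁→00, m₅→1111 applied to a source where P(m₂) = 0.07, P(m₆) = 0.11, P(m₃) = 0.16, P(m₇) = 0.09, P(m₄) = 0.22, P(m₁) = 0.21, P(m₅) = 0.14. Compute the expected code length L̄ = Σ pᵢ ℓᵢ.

2.98 bits/symbol

L̄ = Σ pᵢ·ℓᵢ = 0.07·3 + 0.11·2 + 0.16·4 + 0.09·3 + 0.22·3 + 0.21·2 + 0.14·4 = 2.98 bits/symbol.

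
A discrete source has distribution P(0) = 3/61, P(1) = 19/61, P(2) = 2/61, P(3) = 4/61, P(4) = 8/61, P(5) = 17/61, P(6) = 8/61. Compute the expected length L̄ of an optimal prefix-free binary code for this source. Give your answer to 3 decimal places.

2.492 bits/symbol

Repeatedly combine the two least-probable nodes; the expected code length is the sum of the merged weights.
merge 2/61 + 3/61 → 5/61
merge 4/61 + 5/61 → 9/61
merge 8/61 + 8/61 → 16/61
merge 9/61 + 16/61 → 25/61
merge 17/61 + 19/61 → 36/61
merge 25/61 + 36/61 → 1
L = 5/61 + 9/61 + 16/61 + 25/61 + 36/61 + 1 = 152/61 ≈ 2.492 bits/symbol.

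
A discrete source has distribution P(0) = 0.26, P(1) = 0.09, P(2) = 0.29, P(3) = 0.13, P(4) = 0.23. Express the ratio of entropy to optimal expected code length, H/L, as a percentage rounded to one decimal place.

99.4%

Entropy H = −Σ p log₂ p ≈ 2.2062 bits.
Huffman merges: 9/100+13/100→11/50; 11/50+23/100→9/20; 13/50+29/100→11/20; 9/20+11/20→1. L = 111/50 ≈ 2.2200.
Efficiency = H/L = 2.2062/2.2200 = 99.4%.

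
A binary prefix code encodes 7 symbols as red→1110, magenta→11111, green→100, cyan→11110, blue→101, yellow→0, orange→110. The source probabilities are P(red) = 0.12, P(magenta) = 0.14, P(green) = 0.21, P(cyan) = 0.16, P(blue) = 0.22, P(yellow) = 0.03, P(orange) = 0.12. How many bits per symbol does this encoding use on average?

L̄ = Σ pᵢ·ℓᵢ = 0.12·4 + 0.14·5 + 0.21·3 + 0.16·5 + 0.22·3 + 0.03·1 + 0.12·3 = 3.66 bits/symbol.

3.66 bits/symbol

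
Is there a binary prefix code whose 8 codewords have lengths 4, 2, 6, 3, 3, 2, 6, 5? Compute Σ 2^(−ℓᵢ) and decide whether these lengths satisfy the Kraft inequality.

0.875; yes

With common denominator 2^6 = 64: Σ 2^(−ℓᵢ) = 4/64 + 16/64 + 1/64 + 8/64 + 8/64 + 16/64 + 1/64 + 2/64 = 56/64 = 0.875.
Kraft's inequality requires Σ ≤ 1; here Σ = 0.875 ≤ 1, so such a prefix code exists.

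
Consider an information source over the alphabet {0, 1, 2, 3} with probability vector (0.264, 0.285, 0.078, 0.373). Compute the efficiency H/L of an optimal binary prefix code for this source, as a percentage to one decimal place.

Entropy H = −Σ p log₂ p ≈ 1.8411 bits.
Huffman merges: 39/500+33/125→171/500; 57/200+171/500→627/1000; 373/1000+627/1000→1. L = 1969/1000 ≈ 1.9690.
Efficiency = H/L = 1.8411/1.9690 = 93.5%.

93.5%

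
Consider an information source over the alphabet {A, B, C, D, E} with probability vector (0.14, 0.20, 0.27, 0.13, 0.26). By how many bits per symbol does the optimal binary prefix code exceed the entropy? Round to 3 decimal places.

0.011 bits

Entropy H = −Σ p log₂ p ≈ 2.2594 bits.
Huffman merges: 13/100+7/50→27/100; 1/5+13/50→23/50; 27/100+27/100→27/50; 23/50+27/50→1. L = 227/100 ≈ 2.2700.
L − H = 2.2700 − 2.2594 = 0.011 bits.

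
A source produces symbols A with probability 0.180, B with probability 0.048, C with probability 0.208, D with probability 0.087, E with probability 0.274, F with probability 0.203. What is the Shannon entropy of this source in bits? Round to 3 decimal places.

2.412 bits

H = −Σ pᵢ log₂ pᵢ.
−0.180·log₂(0.180) = 0.4453
−0.048·log₂(0.048) = 0.2103
−0.208·log₂(0.208) = 0.4712
−0.087·log₂(0.087) = 0.3065
−0.274·log₂(0.274) = 0.5118
−0.203·log₂(0.203) = 0.4670
Sum ≈ 2.4120 → 2.412 bits.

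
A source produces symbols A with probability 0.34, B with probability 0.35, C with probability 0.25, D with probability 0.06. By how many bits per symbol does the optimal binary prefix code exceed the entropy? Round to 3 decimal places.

0.157 bits

Entropy H = −Σ p log₂ p ≈ 1.8028 bits.
Huffman merges: 3/50+1/4→31/100; 31/100+17/50→13/20; 7/20+13/20→1. L = 49/25 ≈ 1.9600.
L − H = 1.9600 − 1.8028 = 0.157 bits.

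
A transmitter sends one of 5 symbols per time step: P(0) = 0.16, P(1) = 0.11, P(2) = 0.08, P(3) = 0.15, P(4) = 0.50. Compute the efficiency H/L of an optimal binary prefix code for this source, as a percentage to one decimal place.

98.8%

Entropy H = −Σ p log₂ p ≈ 1.9754 bits.
Huffman merges: 2/25+11/100→19/100; 3/20+4/25→31/100; 19/100+31/100→1/2; 1/2+1/2→1. L = 2 ≈ 2.0000.
Efficiency = H/L = 1.9754/2.0000 = 98.8%.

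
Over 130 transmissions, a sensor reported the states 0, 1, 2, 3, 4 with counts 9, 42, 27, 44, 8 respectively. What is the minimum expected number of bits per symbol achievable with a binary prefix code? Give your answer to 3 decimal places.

Probabilities are the counts divided by 130.
Repeatedly combine the two least-probable nodes; the expected code length is the sum of the merged weights.
merge 4/65 + 9/130 → 17/130
merge 17/130 + 27/130 → 22/65
merge 21/65 + 22/65 → 43/65
merge 22/65 + 43/65 → 1
L = 17/130 + 22/65 + 43/65 + 1 = 277/130 ≈ 2.131 bits/symbol.

2.131 bits/symbol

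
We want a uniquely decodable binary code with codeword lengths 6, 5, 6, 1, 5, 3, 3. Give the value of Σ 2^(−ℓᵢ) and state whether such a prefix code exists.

0.84375; yes

With common denominator 2^6 = 64: Σ 2^(−ℓᵢ) = 1/64 + 2/64 + 1/64 + 32/64 + 2/64 + 8/64 + 8/64 = 54/64 = 0.84375.
Kraft's inequality requires Σ ≤ 1; here Σ = 0.84375 ≤ 1, so such a prefix code exists.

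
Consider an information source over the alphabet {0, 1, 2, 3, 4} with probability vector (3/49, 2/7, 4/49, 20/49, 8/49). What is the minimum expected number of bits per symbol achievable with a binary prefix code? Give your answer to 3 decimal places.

2.041 bits/symbol

Repeatedly combine the two least-probable nodes; the expected code length is the sum of the merged weights.
merge 3/49 + 4/49 → 1/7
merge 1/7 + 8/49 → 15/49
merge 2/7 + 15/49 → 29/49
merge 20/49 + 29/49 → 1
L = 1/7 + 15/49 + 29/49 + 1 = 100/49 ≈ 2.041 bits/symbol.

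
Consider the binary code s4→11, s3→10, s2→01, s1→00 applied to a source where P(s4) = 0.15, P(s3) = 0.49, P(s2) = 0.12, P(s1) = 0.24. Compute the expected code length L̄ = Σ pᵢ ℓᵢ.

L̄ = Σ pᵢ·ℓᵢ = 0.15·2 + 0.49·2 + 0.12·2 + 0.24·2 = 2 bits/symbol.

2 bits/symbol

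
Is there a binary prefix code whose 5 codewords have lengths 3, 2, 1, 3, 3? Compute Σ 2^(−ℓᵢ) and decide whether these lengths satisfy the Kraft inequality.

1.125; no

With common denominator 2^3 = 8: Σ 2^(−ℓᵢ) = 1/8 + 2/8 + 4/8 + 1/8 + 1/8 = 9/8 = 1.125.
Kraft's inequality requires Σ ≤ 1; here Σ = 1.125 > 1, so no such prefix code exists.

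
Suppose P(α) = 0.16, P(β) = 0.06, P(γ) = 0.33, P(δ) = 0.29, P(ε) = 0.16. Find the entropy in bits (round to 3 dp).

2.135 bits

H = −Σ pᵢ log₂ pᵢ.
−0.16·log₂(0.16) = 0.4230
−0.06·log₂(0.06) = 0.2435
−0.33·log₂(0.33) = 0.5278
−0.29·log₂(0.29) = 0.5179
−0.16·log₂(0.16) = 0.4230
Sum ≈ 2.1353 → 2.135 bits.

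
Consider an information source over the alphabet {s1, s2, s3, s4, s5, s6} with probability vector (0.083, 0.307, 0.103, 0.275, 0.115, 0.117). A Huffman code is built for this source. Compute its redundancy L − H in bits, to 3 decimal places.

Entropy H = −Σ p log₂ p ≈ 2.3920 bits.
Huffman merges: 83/1000+103/1000→93/500; 23/200+117/1000→29/125; 93/500+29/125→209/500; 11/40+307/1000→291/500; 209/500+291/500→1. L = 1209/500 ≈ 2.4180.
L − H = 2.4180 − 2.3920 = 0.026 bits.

0.026 bits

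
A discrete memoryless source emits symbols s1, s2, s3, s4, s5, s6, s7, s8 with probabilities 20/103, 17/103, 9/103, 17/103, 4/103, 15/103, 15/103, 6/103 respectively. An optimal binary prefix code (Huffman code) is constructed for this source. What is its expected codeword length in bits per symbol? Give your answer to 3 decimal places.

2.903 bits/symbol

Repeatedly combine the two least-probable nodes; the expected code length is the sum of the merged weights.
merge 4/103 + 6/103 → 10/103
merge 9/103 + 10/103 → 19/103
merge 15/103 + 15/103 → 30/103
merge 17/103 + 17/103 → 34/103
merge 19/103 + 20/103 → 39/103
merge 30/103 + 34/103 → 64/103
merge 39/103 + 64/103 → 1
L = 10/103 + 19/103 + 30/103 + 34/103 + 39/103 + 64/103 + 1 = 299/103 ≈ 2.903 bits/symbol.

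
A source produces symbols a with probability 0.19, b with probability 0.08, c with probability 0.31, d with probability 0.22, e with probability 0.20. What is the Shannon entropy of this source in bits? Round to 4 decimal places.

2.2155 bits

H = −Σ pᵢ log₂ pᵢ.
−0.19·log₂(0.19) = 0.4552
−0.08·log₂(0.08) = 0.2915
−0.31·log₂(0.31) = 0.5238
−0.22·log₂(0.22) = 0.4806
−0.20·log₂(0.20) = 0.4644
Sum ≈ 2.2155 → 2.2155 bits.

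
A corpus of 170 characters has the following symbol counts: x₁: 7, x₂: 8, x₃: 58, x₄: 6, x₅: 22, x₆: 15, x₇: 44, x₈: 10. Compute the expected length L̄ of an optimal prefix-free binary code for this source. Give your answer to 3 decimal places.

2.582 bits/symbol

Probabilities are the counts divided by 170.
Repeatedly combine the two least-probable nodes; the expected code length is the sum of the merged weights.
merge 3/85 + 7/170 → 13/170
merge 4/85 + 1/17 → 9/85
merge 13/170 + 3/34 → 14/85
merge 9/85 + 11/85 → 4/17
merge 14/85 + 4/17 → 2/5
merge 22/85 + 29/85 → 3/5
merge 2/5 + 3/5 → 1
L = 13/170 + 9/85 + 14/85 + 4/17 + 2/5 + 3/5 + 1 = 439/170 ≈ 2.582 bits/symbol.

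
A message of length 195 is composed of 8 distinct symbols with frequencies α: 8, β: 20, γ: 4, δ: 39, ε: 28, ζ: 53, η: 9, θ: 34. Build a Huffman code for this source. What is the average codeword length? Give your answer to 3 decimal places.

Probabilities are the counts divided by 195.
Repeatedly combine the two least-probable nodes; the expected code length is the sum of the merged weights.
merge 4/195 + 8/195 → 4/65
merge 3/65 + 4/65 → 7/65
merge 4/39 + 7/65 → 41/195
merge 28/195 + 34/195 → 62/195
merge 1/5 + 41/195 → 16/39
merge 53/195 + 62/195 → 23/39
merge 16/39 + 23/39 → 1
L = 4/65 + 7/65 + 41/195 + 62/195 + 16/39 + 23/39 + 1 = 526/195 ≈ 2.697 bits/symbol.

2.697 bits/symbol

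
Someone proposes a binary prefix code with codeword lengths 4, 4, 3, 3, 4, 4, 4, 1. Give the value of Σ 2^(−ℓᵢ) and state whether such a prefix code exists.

With common denominator 2^4 = 16: Σ 2^(−ℓᵢ) = 1/16 + 1/16 + 2/16 + 2/16 + 1/16 + 1/16 + 1/16 + 8/16 = 17/16 = 1.0625.
Kraft's inequality requires Σ ≤ 1; here Σ = 1.0625 > 1, so no such prefix code exists.

1.0625; no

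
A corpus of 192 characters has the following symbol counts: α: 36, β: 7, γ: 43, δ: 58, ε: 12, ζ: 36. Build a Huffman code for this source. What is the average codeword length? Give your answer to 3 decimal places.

2.385 bits/symbol

Probabilities are the counts divided by 192.
Repeatedly combine the two least-probable nodes; the expected code length is the sum of the merged weights.
merge 7/192 + 1/16 → 19/192
merge 19/192 + 3/16 → 55/192
merge 3/16 + 43/192 → 79/192
merge 55/192 + 29/96 → 113/192
merge 79/192 + 113/192 → 1
L = 19/192 + 55/192 + 79/192 + 113/192 + 1 = 229/96 ≈ 2.385 bits/symbol.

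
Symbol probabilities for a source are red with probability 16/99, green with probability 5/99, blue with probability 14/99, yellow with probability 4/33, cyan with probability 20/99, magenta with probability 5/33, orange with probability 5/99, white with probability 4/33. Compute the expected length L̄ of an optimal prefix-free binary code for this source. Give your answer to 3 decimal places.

2.899 bits/symbol

Repeatedly combine the two least-probable nodes; the expected code length is the sum of the merged weights.
merge 5/99 + 5/99 → 10/99
merge 10/99 + 4/33 → 2/9
merge 4/33 + 14/99 → 26/99
merge 5/33 + 16/99 → 31/99
merge 20/99 + 2/9 → 14/33
merge 26/99 + 31/99 → 19/33
merge 14/33 + 19/33 → 1
L = 10/99 + 2/9 + 26/99 + 31/99 + 14/33 + 19/33 + 1 = 287/99 ≈ 2.899 bits/symbol.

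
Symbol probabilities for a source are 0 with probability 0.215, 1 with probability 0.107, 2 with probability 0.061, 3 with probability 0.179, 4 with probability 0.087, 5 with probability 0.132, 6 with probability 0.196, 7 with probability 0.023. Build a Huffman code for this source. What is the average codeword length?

Repeatedly combine the two least-probable nodes; the expected code length is the sum of the merged weights.
merge 23/1000 + 61/1000 → 21/250
merge 21/250 + 87/1000 → 171/1000
merge 107/1000 + 33/250 → 239/1000
merge 171/1000 + 179/1000 → 7/20
merge 49/250 + 43/200 → 411/1000
merge 239/1000 + 7/20 → 589/1000
merge 411/1000 + 589/1000 → 1
L = 21/250 + 171/1000 + 239/1000 + 7/20 + 411/1000 + 589/1000 + 1 = 711/250 = 2.844 bits/symbol.

2.844 bits/symbol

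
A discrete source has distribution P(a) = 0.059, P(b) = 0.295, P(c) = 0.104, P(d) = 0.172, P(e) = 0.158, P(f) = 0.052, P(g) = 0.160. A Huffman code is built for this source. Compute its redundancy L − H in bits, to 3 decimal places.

Entropy H = −Σ p log₂ p ≈ 2.6023 bits.
Huffman merges: 13/250+59/1000→111/1000; 13/125+111/1000→43/200; 79/500+4/25→159/500; 43/250+43/200→387/1000; 59/200+159/500→613/1000; 387/1000+613/1000→1. L = 661/250 ≈ 2.6440.
L − H = 2.6440 − 2.6023 = 0.042 bits.

0.042 bits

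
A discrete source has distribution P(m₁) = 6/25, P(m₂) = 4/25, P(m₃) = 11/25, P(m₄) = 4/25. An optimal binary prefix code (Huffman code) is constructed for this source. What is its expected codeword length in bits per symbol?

1.88 bits/symbol

Repeatedly combine the two least-probable nodes; the expected code length is the sum of the merged weights.
merge 4/25 + 4/25 → 8/25
merge 6/25 + 8/25 → 14/25
merge 11/25 + 14/25 → 1
L = 8/25 + 14/25 + 1 = 47/25 = 1.88 bits/symbol.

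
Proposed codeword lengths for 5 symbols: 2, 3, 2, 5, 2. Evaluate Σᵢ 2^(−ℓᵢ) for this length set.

0.90625

With common denominator 2^5 = 32: Σ 2^(−ℓᵢ) = 8/32 + 4/32 + 8/32 + 1/32 + 8/32 = 29/32 = 0.90625.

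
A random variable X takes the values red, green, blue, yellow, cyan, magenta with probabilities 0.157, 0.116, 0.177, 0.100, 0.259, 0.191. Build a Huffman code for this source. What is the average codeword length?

2.55 bits/symbol

Repeatedly combine the two least-probable nodes; the expected code length is the sum of the merged weights.
merge 1/10 + 29/250 → 27/125
merge 157/1000 + 177/1000 → 167/500
merge 191/1000 + 27/125 → 407/1000
merge 259/1000 + 167/500 → 593/1000
merge 407/1000 + 593/1000 → 1
L = 27/125 + 167/500 + 407/1000 + 593/1000 + 1 = 51/20 = 2.55 bits/symbol.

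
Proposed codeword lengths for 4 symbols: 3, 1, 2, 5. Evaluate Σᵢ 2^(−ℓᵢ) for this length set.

0.90625

With common denominator 2^5 = 32: Σ 2^(−ℓᵢ) = 4/32 + 16/32 + 8/32 + 1/32 = 29/32 = 0.90625.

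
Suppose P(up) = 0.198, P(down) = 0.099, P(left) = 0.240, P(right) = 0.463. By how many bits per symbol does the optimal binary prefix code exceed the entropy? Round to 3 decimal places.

0.033 bits

Entropy H = −Σ p log₂ p ≈ 1.8014 bits.
Huffman merges: 99/1000+99/500→297/1000; 6/25+297/1000→537/1000; 463/1000+537/1000→1. L = 917/500 ≈ 1.8340.
L − H = 1.8340 − 1.8014 = 0.033 bits.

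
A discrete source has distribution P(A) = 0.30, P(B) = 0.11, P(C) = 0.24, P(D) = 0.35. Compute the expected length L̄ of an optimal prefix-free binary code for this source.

Repeatedly combine the two least-probable nodes; the expected code length is the sum of the merged weights.
merge 11/100 + 6/25 → 7/20
merge 3/10 + 7/20 → 13/20
merge 7/20 + 13/20 → 1
L = 7/20 + 13/20 + 1 = 2 bits/symbol.

2 bits/symbol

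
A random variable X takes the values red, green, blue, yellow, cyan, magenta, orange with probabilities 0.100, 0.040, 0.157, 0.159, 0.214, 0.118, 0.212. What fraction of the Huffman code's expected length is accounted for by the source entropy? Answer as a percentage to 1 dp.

Entropy H = −Σ p log₂ p ≈ 2.6734 bits.
Huffman merges: 1/25+1/10→7/50; 59/500+7/50→129/500; 157/1000+159/1000→79/250; 53/250+107/500→213/500; 129/500+79/250→287/500; 213/500+287/500→1. L = 1357/500 ≈ 2.7140.
Efficiency = H/L = 2.6734/2.7140 = 98.5%.

98.5%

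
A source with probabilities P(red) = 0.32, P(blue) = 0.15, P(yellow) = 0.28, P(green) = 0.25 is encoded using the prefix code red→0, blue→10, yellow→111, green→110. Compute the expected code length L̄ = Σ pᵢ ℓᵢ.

L̄ = Σ pᵢ·ℓᵢ = 0.32·1 + 0.15·2 + 0.28·3 + 0.25·3 = 2.21 bits/symbol.

2.21 bits/symbol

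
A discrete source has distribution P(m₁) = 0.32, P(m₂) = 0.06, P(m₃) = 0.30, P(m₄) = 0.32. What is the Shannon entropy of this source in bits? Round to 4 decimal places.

1.8167 bits

H = −Σ pᵢ log₂ pᵢ.
−0.32·log₂(0.32) = 0.5260
−0.06·log₂(0.06) = 0.2435
−0.30·log₂(0.30) = 0.5211
−0.32·log₂(0.32) = 0.5260
Sum ≈ 1.8167 → 1.8167 bits.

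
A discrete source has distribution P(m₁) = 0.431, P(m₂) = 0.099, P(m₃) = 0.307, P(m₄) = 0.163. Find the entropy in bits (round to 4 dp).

H = −Σ pᵢ log₂ pᵢ.
−0.431·log₂(0.431) = 0.5233
−0.099·log₂(0.099) = 0.3303
−0.307·log₂(0.307) = 0.5230
−0.163·log₂(0.163) = 0.4266
Sum ≈ 1.8033 → 1.8033 bits.

1.8033 bits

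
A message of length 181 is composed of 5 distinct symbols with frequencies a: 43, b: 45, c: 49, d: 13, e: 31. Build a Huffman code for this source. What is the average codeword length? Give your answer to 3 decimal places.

Probabilities are the counts divided by 181.
Repeatedly combine the two least-probable nodes; the expected code length is the sum of the merged weights.
merge 13/181 + 31/181 → 44/181
merge 43/181 + 44/181 → 87/181
merge 45/181 + 49/181 → 94/181
merge 87/181 + 94/181 → 1
L = 44/181 + 87/181 + 94/181 + 1 = 406/181 ≈ 2.243 bits/symbol.

2.243 bits/symbol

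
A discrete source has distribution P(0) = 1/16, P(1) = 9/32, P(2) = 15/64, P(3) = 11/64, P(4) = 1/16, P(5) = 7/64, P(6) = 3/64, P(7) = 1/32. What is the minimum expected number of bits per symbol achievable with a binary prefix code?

Repeatedly combine the two least-probable nodes; the expected code length is the sum of the merged weights.
merge 1/32 + 3/64 → 5/64
merge 1/16 + 1/16 → 1/8
merge 5/64 + 7/64 → 3/16
merge 1/8 + 11/64 → 19/64
merge 3/16 + 15/64 → 27/64
merge 9/32 + 19/64 → 37/64
merge 27/64 + 37/64 → 1
L = 5/64 + 1/8 + 3/16 + 19/64 + 27/64 + 37/64 + 1 = 43/16 = 2.6875 bits/symbol.

2.6875 bits/symbol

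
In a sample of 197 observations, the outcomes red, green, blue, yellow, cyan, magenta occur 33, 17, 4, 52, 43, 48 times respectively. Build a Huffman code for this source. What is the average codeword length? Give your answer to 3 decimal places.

Probabilities are the counts divided by 197.
Repeatedly combine the two least-probable nodes; the expected code length is the sum of the merged weights.
merge 4/197 + 17/197 → 21/197
merge 21/197 + 33/197 → 54/197
merge 43/197 + 48/197 → 91/197
merge 52/197 + 54/197 → 106/197
merge 91/197 + 106/197 → 1
L = 21/197 + 54/197 + 91/197 + 106/197 + 1 = 469/197 ≈ 2.381 bits/symbol.

2.381 bits/symbol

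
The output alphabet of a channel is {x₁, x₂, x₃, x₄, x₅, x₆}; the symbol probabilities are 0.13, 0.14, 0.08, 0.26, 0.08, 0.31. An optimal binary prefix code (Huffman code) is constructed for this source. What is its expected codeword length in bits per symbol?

2.43 bits/symbol

Repeatedly combine the two least-probable nodes; the expected code length is the sum of the merged weights.
merge 2/25 + 2/25 → 4/25
merge 13/100 + 7/50 → 27/100
merge 4/25 + 13/50 → 21/50
merge 27/100 + 31/100 → 29/50
merge 21/50 + 29/50 → 1
L = 4/25 + 27/100 + 21/50 + 29/50 + 1 = 243/100 = 2.43 bits/symbol.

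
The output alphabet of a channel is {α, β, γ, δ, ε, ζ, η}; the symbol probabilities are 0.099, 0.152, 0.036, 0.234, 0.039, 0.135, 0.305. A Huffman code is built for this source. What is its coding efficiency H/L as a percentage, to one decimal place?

98.6%

Entropy H = −Σ p log₂ p ≈ 2.5014 bits.
Huffman merges: 9/250+39/1000→3/40; 3/40+99/1000→87/500; 27/200+19/125→287/1000; 87/500+117/500→51/125; 287/1000+61/200→74/125; 51/125+74/125→1. L = 317/125 ≈ 2.5360.
Efficiency = H/L = 2.5014/2.5360 = 98.6%.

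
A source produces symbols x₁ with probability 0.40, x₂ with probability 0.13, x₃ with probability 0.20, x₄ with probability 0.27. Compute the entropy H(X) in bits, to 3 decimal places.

1.886 bits

H = −Σ pᵢ log₂ pᵢ.
−0.40·log₂(0.40) = 0.5288
−0.13·log₂(0.13) = 0.3826
−0.20·log₂(0.20) = 0.4644
−0.27·log₂(0.27) = 0.5100
Sum ≈ 1.8858 → 1.886 bits.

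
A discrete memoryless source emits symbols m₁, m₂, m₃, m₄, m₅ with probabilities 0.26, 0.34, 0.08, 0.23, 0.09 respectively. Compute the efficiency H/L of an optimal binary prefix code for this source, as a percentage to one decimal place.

Entropy H = −Σ p log₂ p ≈ 2.1263 bits.
Huffman merges: 2/25+9/100→17/100; 17/100+23/100→2/5; 13/50+17/50→3/5; 2/5+3/5→1. L = 217/100 ≈ 2.1700.
Efficiency = H/L = 2.1263/2.1700 = 98.0%.

98.0%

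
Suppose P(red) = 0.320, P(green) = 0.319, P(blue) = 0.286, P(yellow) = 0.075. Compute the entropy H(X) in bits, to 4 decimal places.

H = −Σ pᵢ log₂ pᵢ.
−0.320·log₂(0.320) = 0.5260
−0.319·log₂(0.319) = 0.5258
−0.286·log₂(0.286) = 0.5165
−0.075·log₂(0.075) = 0.2803
Sum ≈ 1.8486 → 1.8486 bits.

1.8486 bits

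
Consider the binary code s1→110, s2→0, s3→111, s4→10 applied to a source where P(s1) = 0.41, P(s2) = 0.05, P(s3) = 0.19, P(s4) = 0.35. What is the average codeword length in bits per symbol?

L̄ = Σ pᵢ·ℓᵢ = 0.41·3 + 0.05·1 + 0.19·3 + 0.35·2 = 2.55 bits/symbol.

2.55 bits/symbol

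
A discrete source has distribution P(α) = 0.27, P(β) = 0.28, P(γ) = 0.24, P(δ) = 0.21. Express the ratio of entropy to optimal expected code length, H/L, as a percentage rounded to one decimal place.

Entropy H = −Σ p log₂ p ≈ 1.9912 bits.
Huffman merges: 21/100+6/25→9/20; 27/100+7/25→11/20; 9/20+11/20→1. L = 2 ≈ 2.0000.
Efficiency = H/L = 1.9912/2.0000 = 99.6%.

99.6%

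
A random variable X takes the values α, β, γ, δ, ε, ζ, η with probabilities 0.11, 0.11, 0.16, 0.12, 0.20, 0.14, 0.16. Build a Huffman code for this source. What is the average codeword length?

2.8 bits/symbol

Repeatedly combine the two least-probable nodes; the expected code length is the sum of the merged weights.
merge 11/100 + 11/100 → 11/50
merge 3/25 + 7/50 → 13/50
merge 4/25 + 4/25 → 8/25
merge 1/5 + 11/50 → 21/50
merge 13/50 + 8/25 → 29/50
merge 21/50 + 29/50 → 1
L = 11/50 + 13/50 + 8/25 + 21/50 + 29/50 + 1 = 14/5 = 2.8 bits/symbol.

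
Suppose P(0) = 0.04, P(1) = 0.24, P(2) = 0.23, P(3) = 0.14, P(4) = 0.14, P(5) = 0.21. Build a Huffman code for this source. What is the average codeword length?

Repeatedly combine the two least-probable nodes; the expected code length is the sum of the merged weights.
merge 1/25 + 7/50 → 9/50
merge 7/50 + 9/50 → 8/25
merge 21/100 + 23/100 → 11/25
merge 6/25 + 8/25 → 14/25
merge 11/25 + 14/25 → 1
L = 9/50 + 8/25 + 11/25 + 14/25 + 1 = 5/2 = 2.5 bits/symbol.

2.5 bits/symbol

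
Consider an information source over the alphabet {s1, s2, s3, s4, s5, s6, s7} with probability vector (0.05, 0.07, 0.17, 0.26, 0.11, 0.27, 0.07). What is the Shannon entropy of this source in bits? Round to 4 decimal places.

2.5534 bits

H = −Σ pᵢ log₂ pᵢ.
−0.05·log₂(0.05) = 0.2161
−0.07·log₂(0.07) = 0.2686
−0.17·log₂(0.17) = 0.4346
−0.26·log₂(0.26) = 0.5053
−0.11·log₂(0.11) = 0.3503
−0.27·log₂(0.27) = 0.5100
−0.07·log₂(0.07) = 0.2686
Sum ≈ 2.5534 → 2.5534 bits.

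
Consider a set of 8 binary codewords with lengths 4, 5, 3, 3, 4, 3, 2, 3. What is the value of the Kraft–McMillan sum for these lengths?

0.90625

With common denominator 2^5 = 32: Σ 2^(−ℓᵢ) = 2/32 + 1/32 + 4/32 + 4/32 + 2/32 + 4/32 + 8/32 + 4/32 = 29/32 = 0.90625.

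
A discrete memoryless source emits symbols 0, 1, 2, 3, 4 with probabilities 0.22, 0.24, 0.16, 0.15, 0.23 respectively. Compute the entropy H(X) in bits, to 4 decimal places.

H = −Σ pᵢ log₂ pᵢ.
−0.22·log₂(0.22) = 0.4806
−0.24·log₂(0.24) = 0.4941
−0.16·log₂(0.16) = 0.4230
−0.15·log₂(0.15) = 0.4105
−0.23·log₂(0.23) = 0.4877
Sum ≈ 2.2959 → 2.2959 bits.

2.2959 bits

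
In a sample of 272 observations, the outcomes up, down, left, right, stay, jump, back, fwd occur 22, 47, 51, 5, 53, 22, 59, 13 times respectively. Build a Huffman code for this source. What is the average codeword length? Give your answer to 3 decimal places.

2.801 bits/symbol

Probabilities are the counts divided by 272.
Repeatedly combine the two least-probable nodes; the expected code length is the sum of the merged weights.
merge 5/272 + 13/272 → 9/136
merge 9/136 + 11/136 → 5/34
merge 11/136 + 5/34 → 31/136
merge 47/272 + 3/16 → 49/136
merge 53/272 + 59/272 → 7/17
merge 31/136 + 49/136 → 10/17
merge 7/17 + 10/17 → 1
L = 9/136 + 5/34 + 31/136 + 49/136 + 7/17 + 10/17 + 1 = 381/136 ≈ 2.801 bits/symbol.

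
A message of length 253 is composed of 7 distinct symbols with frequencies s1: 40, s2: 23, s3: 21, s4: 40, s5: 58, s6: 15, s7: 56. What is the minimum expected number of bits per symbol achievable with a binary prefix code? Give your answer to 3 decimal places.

2.692 bits/symbol

Probabilities are the counts divided by 253.
Repeatedly combine the two least-probable nodes; the expected code length is the sum of the merged weights.
merge 15/253 + 21/253 → 36/253
merge 1/11 + 36/253 → 59/253
merge 40/253 + 40/253 → 80/253
merge 56/253 + 58/253 → 114/253
merge 59/253 + 80/253 → 139/253
merge 114/253 + 139/253 → 1
L = 36/253 + 59/253 + 80/253 + 114/253 + 139/253 + 1 = 681/253 ≈ 2.692 bits/symbol.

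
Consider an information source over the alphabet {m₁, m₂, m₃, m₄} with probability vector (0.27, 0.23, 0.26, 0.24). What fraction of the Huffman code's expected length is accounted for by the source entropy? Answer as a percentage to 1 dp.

99.9%

Entropy H = −Σ p log₂ p ≈ 1.9971 bits.
Huffman merges: 23/100+6/25→47/100; 13/50+27/100→53/100; 47/100+53/100→1. L = 2 ≈ 2.0000.
Efficiency = H/L = 1.9971/2.0000 = 99.9%.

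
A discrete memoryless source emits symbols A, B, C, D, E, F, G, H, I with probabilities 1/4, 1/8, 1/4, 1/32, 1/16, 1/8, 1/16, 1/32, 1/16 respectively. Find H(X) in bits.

2.8125 bits

Each probability is a power of 1/2, so log₂(1/p) is an integer.
H = Σ p·log₂(1/p) = 1/4·2 + 1/8·3 + 1/4·2 + 1/32·5 + 1/16·4 + 1/8·3 + 1/16·4 + 1/32·5 + 1/16·4 = 2.8125 bits.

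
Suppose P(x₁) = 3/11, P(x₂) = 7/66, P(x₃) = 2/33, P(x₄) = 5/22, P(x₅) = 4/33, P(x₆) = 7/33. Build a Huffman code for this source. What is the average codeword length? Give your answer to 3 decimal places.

2.455 bits/symbol

Repeatedly combine the two least-probable nodes; the expected code length is the sum of the merged weights.
merge 2/33 + 7/66 → 1/6
merge 4/33 + 1/6 → 19/66
merge 7/33 + 5/22 → 29/66
merge 3/11 + 19/66 → 37/66
merge 29/66 + 37/66 → 1
L = 1/6 + 19/66 + 29/66 + 37/66 + 1 = 27/11 ≈ 2.455 bits/symbol.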